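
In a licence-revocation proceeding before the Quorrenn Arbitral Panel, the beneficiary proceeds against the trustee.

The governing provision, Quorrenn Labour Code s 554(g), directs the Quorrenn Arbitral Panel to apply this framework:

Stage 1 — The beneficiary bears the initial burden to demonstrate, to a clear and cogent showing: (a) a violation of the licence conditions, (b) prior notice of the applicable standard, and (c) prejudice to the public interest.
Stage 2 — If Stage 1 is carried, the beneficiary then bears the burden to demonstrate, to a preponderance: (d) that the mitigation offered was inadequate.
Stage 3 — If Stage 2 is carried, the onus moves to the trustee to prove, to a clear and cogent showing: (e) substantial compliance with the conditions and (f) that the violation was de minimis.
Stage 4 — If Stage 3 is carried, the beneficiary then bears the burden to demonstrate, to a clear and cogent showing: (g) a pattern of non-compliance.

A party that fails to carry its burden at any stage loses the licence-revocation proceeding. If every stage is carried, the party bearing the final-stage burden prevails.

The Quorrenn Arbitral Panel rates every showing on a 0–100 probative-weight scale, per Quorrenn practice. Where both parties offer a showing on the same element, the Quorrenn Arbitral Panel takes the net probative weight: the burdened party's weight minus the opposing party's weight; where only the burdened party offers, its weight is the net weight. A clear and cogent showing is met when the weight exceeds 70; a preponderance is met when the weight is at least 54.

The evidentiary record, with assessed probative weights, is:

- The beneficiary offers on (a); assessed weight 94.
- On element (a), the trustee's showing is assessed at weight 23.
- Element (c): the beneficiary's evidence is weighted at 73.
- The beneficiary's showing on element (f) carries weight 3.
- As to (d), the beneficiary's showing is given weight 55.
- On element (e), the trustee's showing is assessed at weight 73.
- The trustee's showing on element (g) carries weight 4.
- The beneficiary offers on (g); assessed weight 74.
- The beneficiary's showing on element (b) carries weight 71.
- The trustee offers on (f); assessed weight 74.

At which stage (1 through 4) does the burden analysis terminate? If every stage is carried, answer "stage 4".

Stage 1 (beneficiary, a clear and cogent showing, weight exceeds 70): (a) net 94−23=71 > 70 — meets; (b) 71 > 70 — meets; (c) 73 > 70 — meets.
  Stage 1 is satisfied; the beneficiary continues to bear the burden.
Stage 2 (beneficiary, a preponderance, weight is at least 54): (d) 55 ≥ 54 — meets.
  Stage 2 is satisfied; the onus moves to the trustee.
Stage 3 (trustee, a clear and cogent showing, weight exceeds 70): (e) 73 > 70 — meets; (f) net 74−3=71 > 70 — meets.
  Stage 3 carried; the burden shifts to the beneficiary.
Stage 4 (beneficiary, a clear and cogent showing, weight exceeds 70): (g) net 74−4=70 ≤ 70 — fails.
  Stage 4 not carried; the beneficiary fails its burden.
So the trustee prevails.

stage 4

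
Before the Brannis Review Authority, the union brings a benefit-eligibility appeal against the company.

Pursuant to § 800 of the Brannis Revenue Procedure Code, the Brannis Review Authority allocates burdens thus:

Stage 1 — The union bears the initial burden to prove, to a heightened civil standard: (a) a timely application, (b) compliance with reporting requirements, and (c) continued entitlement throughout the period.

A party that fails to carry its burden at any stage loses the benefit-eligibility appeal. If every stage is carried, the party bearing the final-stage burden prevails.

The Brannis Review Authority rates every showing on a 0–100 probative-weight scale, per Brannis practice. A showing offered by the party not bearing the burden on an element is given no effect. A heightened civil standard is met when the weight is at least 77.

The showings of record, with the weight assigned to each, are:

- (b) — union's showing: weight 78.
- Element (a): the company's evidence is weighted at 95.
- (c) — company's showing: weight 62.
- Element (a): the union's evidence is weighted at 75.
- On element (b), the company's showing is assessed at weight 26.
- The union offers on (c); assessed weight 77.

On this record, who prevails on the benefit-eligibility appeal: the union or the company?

company

At Stage 1 the union must meet a heightened civil standard (weight is at least 77): on (a) the weight is 75 (the company's 95 is given no effect), which does not reach 77, so (a) does not meet the standard; on (b) the weight is 78 (the company's 26 is given no effect), which does reach 77, so (b) meets the standard; on (c) the weight is 77 (the company's 62 is given no effect), ≥ 77, so (c) meets the standard.
  Stage 1 not carried; the union fails its burden.
So the company prevails.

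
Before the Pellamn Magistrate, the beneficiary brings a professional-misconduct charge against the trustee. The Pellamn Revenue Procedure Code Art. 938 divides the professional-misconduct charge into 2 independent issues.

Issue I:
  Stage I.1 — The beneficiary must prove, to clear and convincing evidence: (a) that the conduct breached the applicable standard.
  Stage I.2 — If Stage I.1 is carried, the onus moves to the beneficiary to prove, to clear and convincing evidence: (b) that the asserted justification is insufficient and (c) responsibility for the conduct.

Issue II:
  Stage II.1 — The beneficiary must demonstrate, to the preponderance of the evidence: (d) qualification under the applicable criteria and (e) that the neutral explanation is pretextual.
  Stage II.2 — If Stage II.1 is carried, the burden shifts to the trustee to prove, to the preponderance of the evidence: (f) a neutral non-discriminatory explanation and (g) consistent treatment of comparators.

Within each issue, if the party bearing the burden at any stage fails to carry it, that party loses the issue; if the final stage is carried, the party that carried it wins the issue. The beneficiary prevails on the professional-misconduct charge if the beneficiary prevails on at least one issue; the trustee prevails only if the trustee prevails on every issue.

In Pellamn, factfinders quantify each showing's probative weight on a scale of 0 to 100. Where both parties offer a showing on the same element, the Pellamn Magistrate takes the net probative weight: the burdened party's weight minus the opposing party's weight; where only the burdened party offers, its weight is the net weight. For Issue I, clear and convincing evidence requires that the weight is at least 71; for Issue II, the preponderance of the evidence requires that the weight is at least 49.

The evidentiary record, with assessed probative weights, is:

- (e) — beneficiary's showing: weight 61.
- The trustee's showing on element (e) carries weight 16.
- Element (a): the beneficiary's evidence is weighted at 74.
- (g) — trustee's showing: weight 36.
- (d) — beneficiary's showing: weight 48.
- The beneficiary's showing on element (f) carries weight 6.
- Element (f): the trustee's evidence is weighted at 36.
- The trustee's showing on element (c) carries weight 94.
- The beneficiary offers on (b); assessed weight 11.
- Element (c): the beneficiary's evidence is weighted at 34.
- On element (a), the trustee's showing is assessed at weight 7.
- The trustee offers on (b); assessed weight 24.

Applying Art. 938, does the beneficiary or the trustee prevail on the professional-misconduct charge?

— Issue I —
Stage I.1 — burden on beneficiary; standard: clear and convincing evidence (weight is at least 71).
    (a): 74 − 7 = 67 < 71 [not met]
  Stage I.1 not carried; the beneficiary fails its burden.
The trustee prevails on this issue.
— Issue II —
Stage II.1 — burden on beneficiary; standard: the preponderance of the evidence (weight is at least 49).
    (d): 48 < 49 [not met]
    (e): 61 − 16 = 45 < 49 [not met]
  The beneficiary does not carry Stage II.1.
The analysis ends at Stage II.1; the trustee prevails on this issue.
Per-issue: Issue I → trustee; Issue II → trustee. The beneficiary must prevail on at least one issue; overall, the trustee prevails.

trustee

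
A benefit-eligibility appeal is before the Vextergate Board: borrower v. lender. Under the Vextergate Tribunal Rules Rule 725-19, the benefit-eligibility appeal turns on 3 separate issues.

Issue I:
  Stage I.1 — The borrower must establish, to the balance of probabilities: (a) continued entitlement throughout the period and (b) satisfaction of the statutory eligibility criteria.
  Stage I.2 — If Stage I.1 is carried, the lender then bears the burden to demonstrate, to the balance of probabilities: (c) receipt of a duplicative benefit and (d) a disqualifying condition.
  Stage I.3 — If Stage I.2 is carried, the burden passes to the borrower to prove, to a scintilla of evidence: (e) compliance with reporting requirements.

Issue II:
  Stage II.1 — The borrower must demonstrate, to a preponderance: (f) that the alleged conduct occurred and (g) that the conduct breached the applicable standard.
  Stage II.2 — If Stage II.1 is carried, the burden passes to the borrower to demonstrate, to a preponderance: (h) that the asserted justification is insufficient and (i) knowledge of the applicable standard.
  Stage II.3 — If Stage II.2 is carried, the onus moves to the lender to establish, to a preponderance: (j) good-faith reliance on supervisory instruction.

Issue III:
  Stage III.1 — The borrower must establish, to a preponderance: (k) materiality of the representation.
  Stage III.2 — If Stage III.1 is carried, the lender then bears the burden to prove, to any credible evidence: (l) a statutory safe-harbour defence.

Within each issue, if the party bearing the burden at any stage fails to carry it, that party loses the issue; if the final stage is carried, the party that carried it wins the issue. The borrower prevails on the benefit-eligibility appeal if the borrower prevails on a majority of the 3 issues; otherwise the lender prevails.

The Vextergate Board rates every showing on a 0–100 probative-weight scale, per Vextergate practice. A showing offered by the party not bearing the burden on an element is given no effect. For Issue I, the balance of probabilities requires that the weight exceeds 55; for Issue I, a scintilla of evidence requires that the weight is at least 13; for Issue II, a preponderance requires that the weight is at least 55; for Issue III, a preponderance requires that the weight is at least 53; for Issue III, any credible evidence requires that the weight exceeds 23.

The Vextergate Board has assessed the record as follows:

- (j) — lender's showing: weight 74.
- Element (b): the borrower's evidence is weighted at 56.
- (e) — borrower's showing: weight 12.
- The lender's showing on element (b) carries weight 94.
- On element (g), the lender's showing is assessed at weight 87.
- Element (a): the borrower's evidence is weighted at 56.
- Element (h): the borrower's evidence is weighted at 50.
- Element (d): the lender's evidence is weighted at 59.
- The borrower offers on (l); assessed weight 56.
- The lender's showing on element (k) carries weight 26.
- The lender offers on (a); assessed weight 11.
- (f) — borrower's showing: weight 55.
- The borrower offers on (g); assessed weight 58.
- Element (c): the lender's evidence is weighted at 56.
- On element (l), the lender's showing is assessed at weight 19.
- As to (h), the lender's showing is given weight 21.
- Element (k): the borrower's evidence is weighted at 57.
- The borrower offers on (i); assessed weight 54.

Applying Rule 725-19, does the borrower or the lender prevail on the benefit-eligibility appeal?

lender

— Issue I —
Stage I.1 (borrower, the balance of probabilities, weight exceeds 55): (a) 56 (lender's 11 disregarded) > 55 — meets; (b) 56 (lender's 94 disregarded) > 55 — meets.
  All elements met. The burden passes to the lender.
Stage I.2 (lender, the balance of probabilities, weight exceeds 55): (c) 56 > 55 — meets; (d) 59 > 55 — meets.
  All elements met. The burden passes to the borrower.
Stage I.3 (borrower, a scintilla of evidence, weight is at least 13): (e) 12 < 13 — fails.
  Not every element is met, so the borrower fails to carry Stage I.3.
The lender prevails on this issue.
— Issue II —
Stage II.1 (borrower, a preponderance, weight is at least 55): (f) 55 ≥ 55 — meets; (g) 58 (lender's 87 disregarded) ≥ 55 — meets.
  Stage II.1 carried; the burden remains with the borrower.
Stage II.2 (borrower, a preponderance, weight is at least 55): (h) 50 (lender's 21 disregarded) < 55 — fails; (i) 54 < 55 — fails.
  Stage II.2 not carried; the borrower fails its burden.
The analysis ends at Stage II.2; the lender prevails on this issue.
— Issue III —
Stage III.1 — burden on borrower; standard: a preponderance (weight is at least 53).
    (k): 57 (lender's 26 disregarded) ≥ 53 [met]
  Stage III.1 is satisfied; the onus moves to the lender.
Stage III.2 — burden on lender; standard: any credible evidence (weight exceeds 23).
    (l): 19 (borrower's 56 disregarded) ≤ 23 [not met]
  The lender does not carry Stage III.2.
The analysis ends at Stage III.2; the borrower prevails on this issue.
Per-issue: Issue I → lender; Issue II → lender; Issue III → borrower. The borrower must prevail on a majority of issues; overall, the lender prevails.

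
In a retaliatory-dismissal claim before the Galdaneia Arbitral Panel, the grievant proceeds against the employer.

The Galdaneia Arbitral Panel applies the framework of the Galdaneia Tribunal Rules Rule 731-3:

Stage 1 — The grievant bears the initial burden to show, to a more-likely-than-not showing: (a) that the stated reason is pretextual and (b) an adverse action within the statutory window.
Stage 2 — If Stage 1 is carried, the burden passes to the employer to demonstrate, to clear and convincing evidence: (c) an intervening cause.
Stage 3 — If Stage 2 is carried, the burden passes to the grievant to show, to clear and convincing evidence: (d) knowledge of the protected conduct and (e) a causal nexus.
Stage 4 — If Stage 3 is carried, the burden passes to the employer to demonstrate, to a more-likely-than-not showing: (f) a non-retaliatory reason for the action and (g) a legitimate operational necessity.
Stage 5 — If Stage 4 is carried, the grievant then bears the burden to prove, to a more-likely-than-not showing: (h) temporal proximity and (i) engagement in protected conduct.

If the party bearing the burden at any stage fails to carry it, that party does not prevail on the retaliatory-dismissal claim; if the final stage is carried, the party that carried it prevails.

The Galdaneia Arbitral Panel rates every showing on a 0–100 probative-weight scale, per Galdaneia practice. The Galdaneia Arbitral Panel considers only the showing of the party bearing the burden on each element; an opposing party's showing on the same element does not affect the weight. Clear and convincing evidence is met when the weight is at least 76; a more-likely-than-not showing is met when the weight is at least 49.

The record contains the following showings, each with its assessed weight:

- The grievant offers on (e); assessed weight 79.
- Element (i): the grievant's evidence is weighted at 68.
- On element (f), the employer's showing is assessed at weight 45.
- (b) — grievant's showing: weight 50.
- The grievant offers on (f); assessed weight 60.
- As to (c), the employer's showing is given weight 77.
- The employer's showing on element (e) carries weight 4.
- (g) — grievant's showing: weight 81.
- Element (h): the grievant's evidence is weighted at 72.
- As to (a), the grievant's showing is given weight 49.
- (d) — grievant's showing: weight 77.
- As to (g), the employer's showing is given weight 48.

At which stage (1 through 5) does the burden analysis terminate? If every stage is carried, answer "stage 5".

Stage 1 — burden on grievant; standard: a more-likely-than-not showing (weight is at least 49).
    (a): 49 ≥ 49 [met]
    (b): 50 ≥ 49 [met]
  Stage 1 is satisfied; the onus moves to the employer.
Stage 2 — burden on employer; standard: clear and convincing evidence (weight is at least 76).
    (c): 77 ≥ 76 [met]
  Stage 2 carried; the burden shifts to the grievant.
Stage 3 — burden on grievant; standard: clear and convincing evidence (weight is at least 76).
    (d): 77 ≥ 76 [met]
    (e): 79 (employer's 4 disregarded) ≥ 76 [met]
  The grievant carries Stage 3; the employer now bears the burden.
Stage 4 — burden on employer; standard: a more-likely-than-not showing (weight is at least 49).
    (f): 45 (grievant's 60 disregarded) < 49 [not met]
    (g): 48 (grievant's 81 disregarded) < 49 [not met]
  The employer does not carry Stage 4.
The grievant prevails.

stage 4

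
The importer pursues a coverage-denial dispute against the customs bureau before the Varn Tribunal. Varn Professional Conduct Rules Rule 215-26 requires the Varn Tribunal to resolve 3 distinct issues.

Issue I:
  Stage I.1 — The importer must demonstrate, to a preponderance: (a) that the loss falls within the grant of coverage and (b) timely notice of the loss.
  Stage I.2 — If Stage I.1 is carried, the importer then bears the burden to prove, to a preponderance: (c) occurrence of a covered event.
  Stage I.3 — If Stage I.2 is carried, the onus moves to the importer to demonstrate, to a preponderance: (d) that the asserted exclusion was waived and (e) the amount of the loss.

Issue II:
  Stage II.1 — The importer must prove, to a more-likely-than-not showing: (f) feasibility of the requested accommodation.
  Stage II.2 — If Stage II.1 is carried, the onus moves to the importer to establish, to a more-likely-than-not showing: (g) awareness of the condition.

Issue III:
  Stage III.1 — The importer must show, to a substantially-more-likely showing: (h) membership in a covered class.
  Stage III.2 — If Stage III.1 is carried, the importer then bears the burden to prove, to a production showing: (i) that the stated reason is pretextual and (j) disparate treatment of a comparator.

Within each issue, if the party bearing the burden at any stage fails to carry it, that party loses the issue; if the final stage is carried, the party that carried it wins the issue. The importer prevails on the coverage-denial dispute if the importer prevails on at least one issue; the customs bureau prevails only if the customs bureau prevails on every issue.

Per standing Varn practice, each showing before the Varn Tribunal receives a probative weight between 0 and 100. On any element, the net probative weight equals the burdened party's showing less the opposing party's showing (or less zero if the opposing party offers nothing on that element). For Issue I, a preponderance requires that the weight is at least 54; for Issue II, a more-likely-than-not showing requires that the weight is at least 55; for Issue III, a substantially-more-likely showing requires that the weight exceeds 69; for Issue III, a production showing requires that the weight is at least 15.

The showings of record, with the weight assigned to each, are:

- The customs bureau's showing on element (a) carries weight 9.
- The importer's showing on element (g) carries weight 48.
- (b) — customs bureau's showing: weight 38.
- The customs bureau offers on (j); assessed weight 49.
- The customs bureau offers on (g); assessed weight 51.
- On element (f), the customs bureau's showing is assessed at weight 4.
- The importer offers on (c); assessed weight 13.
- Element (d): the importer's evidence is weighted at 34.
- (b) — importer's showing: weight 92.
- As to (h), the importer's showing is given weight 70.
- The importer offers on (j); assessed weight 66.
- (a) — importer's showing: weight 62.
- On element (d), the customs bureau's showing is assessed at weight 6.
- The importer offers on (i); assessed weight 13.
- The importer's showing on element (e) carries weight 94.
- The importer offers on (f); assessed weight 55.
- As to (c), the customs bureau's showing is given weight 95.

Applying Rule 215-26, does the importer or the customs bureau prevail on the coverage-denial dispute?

customs bureau

— Issue I —
At Stage I.1 the importer must meet a preponderance (weight is at least 54): on (a) the weight is 62 less the opposing 9 gives net 53, < 54, so (a) does not meet the standard; on (b) the weight is 92 less the opposing 38 gives net 54, which does reach 54, so (b) meets the standard.
  Stage I.1 not carried; the importer fails its burden.
The analysis ends at Stage I.1; the customs bureau prevails on this issue.
— Issue II —
Stage II.1 — burden on importer; standard: a more-likely-than-not showing (weight is at least 55).
    (f): 55 − 4 = 51 < 55 [not met]
  Stage II.1 not carried; the importer fails its burden.
The customs bureau prevails on this issue.
— Issue III —
Stage III.1 (importer, a substantially-more-likely showing, weight exceeds 69): (h) 70 > 69 — meets.
  All elements met. The importer retains the burden for Stage III.2.
Stage III.2 (importer, a production showing, weight is at least 15): (i) 13 < 15 — fails; (j) net 66−49=17 ≥ 15 — meets.
  Stage III.2 not carried; the importer fails its burden.
The customs bureau prevails on this issue.
Per-issue: Issue I → customs bureau; Issue II → customs bureau; Issue III → customs bureau. The importer must prevail on at least one issue; overall, the customs bureau prevails.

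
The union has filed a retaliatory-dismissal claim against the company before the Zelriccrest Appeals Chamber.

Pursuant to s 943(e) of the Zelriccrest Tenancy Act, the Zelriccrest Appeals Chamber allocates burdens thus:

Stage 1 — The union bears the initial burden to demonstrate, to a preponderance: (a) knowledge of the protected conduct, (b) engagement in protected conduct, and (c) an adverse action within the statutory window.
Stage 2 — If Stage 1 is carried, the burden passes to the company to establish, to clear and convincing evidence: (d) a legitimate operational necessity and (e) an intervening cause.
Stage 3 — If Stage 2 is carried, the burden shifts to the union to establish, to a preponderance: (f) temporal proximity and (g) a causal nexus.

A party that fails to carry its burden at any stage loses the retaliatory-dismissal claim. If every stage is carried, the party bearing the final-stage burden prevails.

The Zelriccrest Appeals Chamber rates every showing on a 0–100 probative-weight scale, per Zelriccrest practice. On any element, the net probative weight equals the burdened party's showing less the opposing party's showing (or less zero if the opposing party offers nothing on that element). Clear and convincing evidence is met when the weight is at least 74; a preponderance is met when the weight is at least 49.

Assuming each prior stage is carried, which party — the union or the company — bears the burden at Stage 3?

Stage 3's rule assigns the burden to the union (to a preponderance).

union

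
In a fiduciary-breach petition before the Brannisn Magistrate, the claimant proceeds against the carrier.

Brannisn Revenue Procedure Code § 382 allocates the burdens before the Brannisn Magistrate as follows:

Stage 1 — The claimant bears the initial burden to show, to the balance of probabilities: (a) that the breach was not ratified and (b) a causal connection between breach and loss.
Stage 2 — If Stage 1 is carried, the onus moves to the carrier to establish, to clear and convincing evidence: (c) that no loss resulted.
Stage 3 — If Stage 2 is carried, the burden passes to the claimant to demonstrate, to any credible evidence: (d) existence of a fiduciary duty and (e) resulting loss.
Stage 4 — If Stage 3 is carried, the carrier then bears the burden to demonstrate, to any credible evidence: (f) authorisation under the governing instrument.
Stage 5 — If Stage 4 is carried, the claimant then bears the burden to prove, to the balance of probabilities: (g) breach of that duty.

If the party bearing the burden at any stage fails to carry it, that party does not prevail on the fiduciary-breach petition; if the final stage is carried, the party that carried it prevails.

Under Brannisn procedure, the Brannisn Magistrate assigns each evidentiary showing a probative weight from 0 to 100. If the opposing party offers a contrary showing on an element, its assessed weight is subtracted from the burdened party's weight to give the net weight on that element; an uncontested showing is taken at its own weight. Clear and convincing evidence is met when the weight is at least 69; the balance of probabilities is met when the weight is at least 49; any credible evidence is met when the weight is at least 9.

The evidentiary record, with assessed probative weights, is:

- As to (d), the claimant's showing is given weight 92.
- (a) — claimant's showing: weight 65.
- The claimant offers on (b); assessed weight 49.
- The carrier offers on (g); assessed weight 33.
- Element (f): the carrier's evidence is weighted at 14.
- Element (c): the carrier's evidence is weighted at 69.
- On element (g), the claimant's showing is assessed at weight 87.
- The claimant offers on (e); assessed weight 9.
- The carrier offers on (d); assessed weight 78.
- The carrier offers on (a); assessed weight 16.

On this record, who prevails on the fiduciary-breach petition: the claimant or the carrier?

Stage 1 (claimant, the balance of probabilities, weight is at least 49): (a) net 65−16=49 ≥ 49 — meets; (b) 49 ≥ 49 — meets.
  The claimant carries Stage 1; the carrier now bears the burden.
Stage 2 (carrier, clear and convincing evidence, weight is at least 69): (c) 69 ≥ 69 — meets.
  Stage 2 is satisfied; the onus moves to the claimant.
Stage 3 (claimant, any credible evidence, weight is at least 9): (d) net 92−78=14 ≥ 9 — meets; (e) 9 ≥ 9 — meets.
  The claimant carries Stage 3; the carrier now bears the burden.
Stage 4 (carrier, any credible evidence, weight is at least 9): (f) 14 ≥ 9 — meets.
  Stage 4 carried; the burden shifts to the claimant.
Stage 5 (claimant, the balance of probabilities, weight is at least 49): (g) net 87−33=54 ≥ 49 — meets.
  All elements met at the final stage.
With every stage satisfied, the claimant prevails.

claimant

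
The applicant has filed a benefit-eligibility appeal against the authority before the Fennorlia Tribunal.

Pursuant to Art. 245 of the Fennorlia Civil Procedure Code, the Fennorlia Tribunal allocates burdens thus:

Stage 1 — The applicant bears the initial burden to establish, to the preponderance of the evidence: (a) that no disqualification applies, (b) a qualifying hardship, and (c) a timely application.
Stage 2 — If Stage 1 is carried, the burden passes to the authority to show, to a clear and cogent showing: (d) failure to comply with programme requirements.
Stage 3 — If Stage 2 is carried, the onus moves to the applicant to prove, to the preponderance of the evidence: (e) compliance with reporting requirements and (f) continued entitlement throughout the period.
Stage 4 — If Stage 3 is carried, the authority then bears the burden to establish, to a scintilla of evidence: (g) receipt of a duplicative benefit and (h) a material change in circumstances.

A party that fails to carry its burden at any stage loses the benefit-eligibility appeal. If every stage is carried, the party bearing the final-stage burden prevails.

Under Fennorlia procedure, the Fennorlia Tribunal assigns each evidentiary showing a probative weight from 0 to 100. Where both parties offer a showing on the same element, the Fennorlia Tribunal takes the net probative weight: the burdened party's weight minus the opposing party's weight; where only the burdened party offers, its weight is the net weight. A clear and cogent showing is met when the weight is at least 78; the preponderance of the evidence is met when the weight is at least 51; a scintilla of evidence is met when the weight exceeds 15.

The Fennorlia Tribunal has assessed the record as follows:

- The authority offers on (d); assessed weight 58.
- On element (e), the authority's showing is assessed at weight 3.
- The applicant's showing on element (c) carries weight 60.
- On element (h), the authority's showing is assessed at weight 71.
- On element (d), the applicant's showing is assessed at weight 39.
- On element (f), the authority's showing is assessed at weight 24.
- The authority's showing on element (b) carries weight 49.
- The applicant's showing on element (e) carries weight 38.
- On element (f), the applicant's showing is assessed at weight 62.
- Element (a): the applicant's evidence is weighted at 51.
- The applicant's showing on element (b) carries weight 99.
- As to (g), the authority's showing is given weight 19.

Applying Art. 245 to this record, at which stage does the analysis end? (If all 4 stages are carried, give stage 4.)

At Stage 1 the applicant must meet the preponderance of the evidence (weight is at least 51): on (a) the weight is 51, which does reach 51, so (a) meets the standard; on (b) the weight is 99 less the opposing 49 gives net 50, < 51, so (b) does not meet the standard; on (c) the weight is 60, ≥ 51, so (c) meets the standard.
  The applicant does not carry Stage 1.
The authority prevails.

stage 1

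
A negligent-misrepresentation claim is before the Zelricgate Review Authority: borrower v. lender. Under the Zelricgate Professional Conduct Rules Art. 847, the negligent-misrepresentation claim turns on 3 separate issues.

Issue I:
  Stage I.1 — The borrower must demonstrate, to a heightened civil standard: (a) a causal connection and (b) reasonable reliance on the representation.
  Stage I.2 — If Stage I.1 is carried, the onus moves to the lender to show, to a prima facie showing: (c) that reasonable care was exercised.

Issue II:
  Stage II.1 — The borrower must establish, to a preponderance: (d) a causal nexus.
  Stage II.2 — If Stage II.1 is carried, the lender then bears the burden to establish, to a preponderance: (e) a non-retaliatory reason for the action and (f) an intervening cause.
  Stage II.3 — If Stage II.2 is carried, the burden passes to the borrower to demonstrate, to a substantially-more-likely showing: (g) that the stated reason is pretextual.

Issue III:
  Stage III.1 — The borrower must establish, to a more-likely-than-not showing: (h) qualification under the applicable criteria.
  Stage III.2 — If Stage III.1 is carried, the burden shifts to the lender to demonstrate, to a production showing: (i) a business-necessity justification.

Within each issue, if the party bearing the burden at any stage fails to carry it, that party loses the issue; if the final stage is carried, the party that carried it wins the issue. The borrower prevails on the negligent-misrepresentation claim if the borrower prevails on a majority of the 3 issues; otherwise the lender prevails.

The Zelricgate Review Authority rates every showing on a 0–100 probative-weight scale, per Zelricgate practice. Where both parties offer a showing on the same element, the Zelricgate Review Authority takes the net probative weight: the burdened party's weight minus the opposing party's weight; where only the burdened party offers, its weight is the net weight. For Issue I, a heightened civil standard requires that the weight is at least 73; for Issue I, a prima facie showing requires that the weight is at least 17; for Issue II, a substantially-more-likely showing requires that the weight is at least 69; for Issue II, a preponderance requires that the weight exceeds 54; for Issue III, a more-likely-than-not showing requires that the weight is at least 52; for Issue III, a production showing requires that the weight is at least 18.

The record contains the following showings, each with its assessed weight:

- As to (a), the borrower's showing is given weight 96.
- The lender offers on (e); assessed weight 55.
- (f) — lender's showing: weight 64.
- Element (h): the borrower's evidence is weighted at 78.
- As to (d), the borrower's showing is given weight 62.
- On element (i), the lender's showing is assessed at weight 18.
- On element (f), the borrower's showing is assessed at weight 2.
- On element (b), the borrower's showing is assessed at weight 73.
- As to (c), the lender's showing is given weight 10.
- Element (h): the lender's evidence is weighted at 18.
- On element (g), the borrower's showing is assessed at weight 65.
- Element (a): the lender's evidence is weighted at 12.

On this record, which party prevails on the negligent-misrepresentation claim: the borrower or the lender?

— Issue I —
Stage I.1 — burden on borrower; standard: a heightened civil standard (weight is at least 73).
    (a): 96 − 12 = 84 ≥ 73 [met]
    (b): 73 ≥ 73 [met]
  Stage I.1 is satisfied; the onus moves to the lender.
Stage I.2 — burden on lender; standard: a prima facie showing (weight is at least 17).
    (c): 10 < 17 [not met]
  Stage I.2 not carried; the lender fails its burden.
The analysis ends at Stage I.2; the borrower prevails on this issue.
— Issue II —
Stage II.1 — burden on borrower; standard: a preponderance (weight exceeds 54).
    (d): 62 > 54 [met]
  Stage II.1 carried; the burden shifts to the lender.
Stage II.2 — burden on lender; standard: a preponderance (weight exceeds 54).
    (e): 55 > 54 [met]
    (f): 64 − 2 = 62 > 54 [met]
  Stage II.2 is satisfied; the onus moves to the borrower.
Stage II.3 — burden on borrower; standard: a substantially-more-likely showing (weight is at least 69).
    (g): 65 < 69 [not met]
  Stage II.3 not carried; the borrower fails its burden.
So the lender prevails on this issue.
— Issue III —
Stage III.1 (borrower, a more-likely-than-not showing, weight is at least 52): (h) net 78−18=60 ≥ 52 — meets.
  The borrower carries Stage III.1; the lender now bears the burden.
Stage III.2 (lender, a production showing, weight is at least 18): (i) 18 ≥ 18 — meets.
  The lender carries the last stage.
Every stage carried; the lender prevails on this issue.
Per-issue: Issue I → borrower; Issue II → lender; Issue III → lender. The borrower must prevail on a majority of issues; overall, the lender prevails.

lender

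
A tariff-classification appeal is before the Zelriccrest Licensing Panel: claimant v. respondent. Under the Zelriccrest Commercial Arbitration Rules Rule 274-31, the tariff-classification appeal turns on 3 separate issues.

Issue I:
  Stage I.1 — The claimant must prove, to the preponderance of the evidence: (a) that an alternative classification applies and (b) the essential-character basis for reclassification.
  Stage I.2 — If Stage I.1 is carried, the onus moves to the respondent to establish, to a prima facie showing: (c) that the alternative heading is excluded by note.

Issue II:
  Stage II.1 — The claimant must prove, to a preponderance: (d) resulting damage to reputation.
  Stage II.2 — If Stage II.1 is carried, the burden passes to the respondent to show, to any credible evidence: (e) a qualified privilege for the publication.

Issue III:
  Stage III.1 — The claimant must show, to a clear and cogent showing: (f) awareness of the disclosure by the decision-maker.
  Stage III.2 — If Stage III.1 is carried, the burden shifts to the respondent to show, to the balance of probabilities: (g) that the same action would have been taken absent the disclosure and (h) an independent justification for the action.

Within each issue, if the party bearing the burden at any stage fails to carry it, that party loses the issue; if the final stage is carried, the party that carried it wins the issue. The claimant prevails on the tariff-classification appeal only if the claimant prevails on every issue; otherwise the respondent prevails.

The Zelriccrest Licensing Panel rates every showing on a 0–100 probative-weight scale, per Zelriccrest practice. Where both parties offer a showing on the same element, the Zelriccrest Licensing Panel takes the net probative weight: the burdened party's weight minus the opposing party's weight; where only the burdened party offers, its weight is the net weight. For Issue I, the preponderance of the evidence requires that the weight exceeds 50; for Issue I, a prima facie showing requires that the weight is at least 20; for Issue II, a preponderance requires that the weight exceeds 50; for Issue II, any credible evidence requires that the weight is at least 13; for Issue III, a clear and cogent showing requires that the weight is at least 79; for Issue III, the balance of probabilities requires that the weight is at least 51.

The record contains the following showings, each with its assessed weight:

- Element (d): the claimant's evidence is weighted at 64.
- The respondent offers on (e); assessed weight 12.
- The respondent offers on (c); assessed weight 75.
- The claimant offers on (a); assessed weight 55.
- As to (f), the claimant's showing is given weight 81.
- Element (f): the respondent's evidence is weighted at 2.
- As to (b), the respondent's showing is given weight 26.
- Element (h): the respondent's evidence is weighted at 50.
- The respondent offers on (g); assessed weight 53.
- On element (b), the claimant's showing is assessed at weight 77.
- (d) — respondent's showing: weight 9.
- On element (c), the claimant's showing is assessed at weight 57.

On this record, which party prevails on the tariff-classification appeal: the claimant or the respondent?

— Issue I —
Stage I.1 — burden on claimant; standard: the preponderance of the evidence (weight exceeds 50).
    (a): 55 > 50 [met]
    (b): 77 − 26 = 51 > 50 [met]
  Stage I.1 carried; the burden shifts to the respondent.
Stage I.2 — burden on respondent; standard: a prima facie showing (weight is at least 20).
    (c): 75 − 57 = 18 < 20 [not met]
  Stage I.2 not carried; the respondent fails its burden.
The claimant prevails on this issue.
— Issue II —
Stage II.1 — burden on claimant; standard: a preponderance (weight exceeds 50).
    (d): 64 − 9 = 55 > 50 [met]
  Stage II.1 carried; the burden shifts to the respondent.
Stage II.2 — burden on respondent; standard: any credible evidence (weight is at least 13).
    (e): 12 < 13 [not met]
  The respondent does not carry Stage II.2.
The claimant prevails on this issue.
— Issue III —
Stage III.1 — burden on claimant; standard: a clear and cogent showing (weight is at least 79).
    (f): 81 − 2 = 79 ≥ 79 [met]
  Stage III.1 carried; the burden shifts to the respondent.
Stage III.2 — burden on respondent; standard: the balance of probabilities (weight is at least 51).
    (g): 53 ≥ 51 [met]
    (h): 50 < 51 [not met]
  Not every element is met, so the respondent fails to carry Stage III.2.
The claimant prevails on this issue.
Per-issue: Issue I → claimant; Issue II → claimant; Issue III → claimant. The claimant must prevail on every issue; overall, the claimant prevails.

claimant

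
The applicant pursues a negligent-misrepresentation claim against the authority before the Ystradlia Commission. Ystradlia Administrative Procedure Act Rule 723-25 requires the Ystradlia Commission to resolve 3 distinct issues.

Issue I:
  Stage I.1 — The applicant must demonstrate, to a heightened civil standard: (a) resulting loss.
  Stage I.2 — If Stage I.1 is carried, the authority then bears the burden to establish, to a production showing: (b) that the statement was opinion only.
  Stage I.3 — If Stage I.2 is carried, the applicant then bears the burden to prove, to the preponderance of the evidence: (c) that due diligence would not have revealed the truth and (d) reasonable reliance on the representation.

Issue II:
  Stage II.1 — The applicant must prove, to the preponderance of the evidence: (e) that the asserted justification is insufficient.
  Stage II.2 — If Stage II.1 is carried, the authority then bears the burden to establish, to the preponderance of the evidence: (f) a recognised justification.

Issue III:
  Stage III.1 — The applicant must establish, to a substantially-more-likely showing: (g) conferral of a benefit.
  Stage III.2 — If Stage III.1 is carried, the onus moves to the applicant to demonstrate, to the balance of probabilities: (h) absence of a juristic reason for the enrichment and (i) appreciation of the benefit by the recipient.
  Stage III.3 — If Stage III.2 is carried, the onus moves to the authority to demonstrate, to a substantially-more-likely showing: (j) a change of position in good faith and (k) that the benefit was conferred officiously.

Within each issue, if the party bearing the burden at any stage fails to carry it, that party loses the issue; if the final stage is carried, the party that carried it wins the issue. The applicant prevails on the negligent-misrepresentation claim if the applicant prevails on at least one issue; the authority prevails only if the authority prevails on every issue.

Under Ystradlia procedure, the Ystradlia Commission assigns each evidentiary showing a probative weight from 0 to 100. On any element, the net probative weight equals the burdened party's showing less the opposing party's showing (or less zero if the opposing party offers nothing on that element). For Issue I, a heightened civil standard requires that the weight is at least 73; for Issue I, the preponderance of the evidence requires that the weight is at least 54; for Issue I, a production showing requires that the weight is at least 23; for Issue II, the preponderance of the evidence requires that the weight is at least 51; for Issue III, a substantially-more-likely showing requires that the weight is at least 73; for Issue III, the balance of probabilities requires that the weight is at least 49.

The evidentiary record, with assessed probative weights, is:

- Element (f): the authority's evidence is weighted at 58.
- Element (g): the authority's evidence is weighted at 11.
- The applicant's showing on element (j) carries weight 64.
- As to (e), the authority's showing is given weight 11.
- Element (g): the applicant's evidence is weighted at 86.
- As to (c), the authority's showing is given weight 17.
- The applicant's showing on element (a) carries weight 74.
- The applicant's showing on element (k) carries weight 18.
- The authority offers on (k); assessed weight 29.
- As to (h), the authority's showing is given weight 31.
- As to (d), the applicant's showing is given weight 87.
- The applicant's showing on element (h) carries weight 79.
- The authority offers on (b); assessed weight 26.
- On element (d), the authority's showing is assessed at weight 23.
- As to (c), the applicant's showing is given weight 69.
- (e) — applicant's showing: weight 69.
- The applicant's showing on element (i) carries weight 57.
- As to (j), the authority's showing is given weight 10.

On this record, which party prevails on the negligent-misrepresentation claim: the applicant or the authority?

— Issue I —
Stage I.1 — burden on applicant; standard: a heightened civil standard (weight is at least 73).
    (a): 74 ≥ 73 [met]
  The applicant carries Stage I.1; the authority now bears the burden.
Stage I.2 — burden on authority; standard: a production showing (weight is at least 23).
    (b): 26 ≥ 23 [met]
  The authority carries Stage I.2; the applicant now bears the burden.
Stage I.3 — burden on applicant; standard: the preponderance of the evidence (weight is at least 54).
    (c): 69 − 17 = 52 < 54 [not met]
    (d): 87 − 23 = 64 ≥ 54 [met]
  Stage I.3 not carried; the applicant fails its burden.
The analysis ends at Stage I.3; the authority prevails on this issue.
— Issue II —
At Stage II.1 the applicant must meet the preponderance of the evidence (weight is at least 51): on (e) the weight is 69 less the opposing 11 gives net 58, ≥ 51, so (e) meets the standard.
  All elements met. The burden passes to the authority.
At Stage II.2 the authority must meet the preponderance of the evidence (weight is at least 51): on (f) the weight is 58, ≥ 51, so (f) meets the standard.
  All elements met at the final stage.
All stages carried — the authority prevails on this issue.
— Issue III —
Stage III.1 (applicant, a substantially-more-likely showing, weight is at least 73): (g) net 86−11=75 ≥ 73 — meets.
  All elements met. The applicant retains the burden for Stage III.2.
Stage III.2 (applicant, the balance of probabilities, weight is at least 49): (h) net 79−31=48 < 49 — fails; (i) 57 ≥ 49 — meets.
  The applicant does not carry Stage III.2.
The authority prevails on this issue.
Per-issue: Issue I → authority; Issue II → authority; Issue III → authority. The applicant must prevail on at least one issue; overall, the authority prevails.

authority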